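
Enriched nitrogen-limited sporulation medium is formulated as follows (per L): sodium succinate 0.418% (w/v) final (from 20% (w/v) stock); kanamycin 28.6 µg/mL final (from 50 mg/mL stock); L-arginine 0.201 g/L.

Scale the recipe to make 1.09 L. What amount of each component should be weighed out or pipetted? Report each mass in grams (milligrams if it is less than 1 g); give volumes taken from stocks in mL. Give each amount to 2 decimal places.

sodium succinate 22.78 mL; kanamycin 0.62 mL; L-arginine 219.09 mg

Working volume: 1.09 L.
sodium succinate: C1V1 = C2V2 → 0.418% ÷ 20% × 1090 mL = 22.78 mL
kanamycin: C1V1 = C2V2 → 28.6 µg/mL × 1090 mL ÷ 50000 µg/mL = 0.62 mL
L-arginine: 0.201 g/L × 1.09 L = 0.21909 g = 219.09 mg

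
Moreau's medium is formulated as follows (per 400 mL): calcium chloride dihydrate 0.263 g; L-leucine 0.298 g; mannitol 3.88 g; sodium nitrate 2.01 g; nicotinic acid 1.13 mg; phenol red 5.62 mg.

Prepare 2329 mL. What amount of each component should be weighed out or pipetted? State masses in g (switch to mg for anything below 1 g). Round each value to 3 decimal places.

Ratio of target to recipe volume: 2329 / 400 = 5.8225.
calcium chloride dihydrate: 0.263 g × (2329 mL / 400 mL) = 1.531 g
L-leucine: 0.298 g × (2329 mL / 400 mL) = 1.735 g
mannitol: 3.88 g × (2329 mL / 400 mL) = 22.591 g
sodium nitrate: 2.01 g × (2329 mL / 400 mL) = 11.703 g
nicotinic acid: 1.13 mg × (2329 mL / 400 mL) = 6.579 mg
phenol red: 5.62 mg × (2329 mL / 400 mL) = 32.722 mg

calcium chloride dihydrate 1.531 g; L-leucine 1.735 g; mannitol 22.591 g; sodium nitrate 11.703 g; nicotinic acid 6.579 mg; phenol red 32.722 mg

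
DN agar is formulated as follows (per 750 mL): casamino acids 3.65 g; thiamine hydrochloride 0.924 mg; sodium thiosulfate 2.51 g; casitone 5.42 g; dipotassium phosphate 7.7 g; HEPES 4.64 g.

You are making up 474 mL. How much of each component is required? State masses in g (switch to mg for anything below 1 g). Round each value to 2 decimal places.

Scale factor = 474 mL / 750 mL = 0.632.
casamino acids: 3.65 g × (474 mL / 750 mL) = 2.31 g
thiamine hydrochloride: 0.924 mg × (474 mL / 750 mL) = 0.58 mg
sodium thiosulfate: 2.51 g × (474 mL / 750 mL) = 1.59 g
casitone: 5.42 g × (474 mL / 750 mL) = 3.43 g
dipotassium phosphate: 7.7 g × (474 mL / 750 mL) = 4.87 g
HEPES: 4.64 g × (474 mL / 750 mL) = 2.93 g

casamino acids 2.31 g; thiamine hydrochloride 0.58 mg; sodium thiosulfate 1.59 g; casitone 3.43 g; dipotassium phosphate 4.87 g; HEPES 2.93 g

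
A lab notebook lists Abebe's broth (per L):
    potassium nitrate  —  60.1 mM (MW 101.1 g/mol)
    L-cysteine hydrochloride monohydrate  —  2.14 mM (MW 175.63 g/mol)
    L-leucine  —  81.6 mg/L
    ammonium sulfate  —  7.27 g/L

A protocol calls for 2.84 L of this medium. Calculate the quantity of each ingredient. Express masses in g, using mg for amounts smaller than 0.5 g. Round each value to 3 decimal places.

Working volume: 2.84 L.
potassium nitrate: 60.1 mmol/L × 101.1 g/mol × 2.84 L ÷ 1000 = 17.256 g
L-cysteine hydrochloride monohydrate: 2.14 mmol/L × 175.63 g/mol × 2.84 L ÷ 1000 = 1.067 g
L-leucine: 81.6 mg/L × 2.84 L = 231.744 mg
ammonium sulfate: 7.27 g/L × 2.84 L = 20.647 g

potassium nitrate 17.256 g; L-cysteine hydrochloride monohydrate 1.067 g; L-leucine 231.744 mg; ammonium sulfate 20.647 g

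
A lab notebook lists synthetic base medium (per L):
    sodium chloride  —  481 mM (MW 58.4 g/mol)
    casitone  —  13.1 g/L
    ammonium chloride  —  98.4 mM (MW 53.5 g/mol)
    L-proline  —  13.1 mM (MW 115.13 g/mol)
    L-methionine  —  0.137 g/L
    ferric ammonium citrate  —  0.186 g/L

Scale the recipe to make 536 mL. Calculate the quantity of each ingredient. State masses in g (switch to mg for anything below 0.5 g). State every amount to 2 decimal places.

Scale factor relative to 1 L: 0.536.
sodium chloride: 481 mmol/L × 58.4 g/mol × 0.536 L ÷ 1000 = 15.06 g
casitone: 13.1 g/L × 0.536 L = 7.02 g
ammonium chloride: 98.4 mmol/L × 53.5 g/mol × 0.536 L ÷ 1000 = 2.82 g
L-proline: 13.1 mmol/L × 115.13 g/mol × 0.536 L ÷ 1000 = 0.81 g
L-methionine: 0.137 g/L × 0.536 L = 0.073432 g = 73.43 mg
ferric ammonium citrate: 0.186 g/L × 0.536 L = 0.099696 g = 99.70 mg

sodium chloride 15.06 g; casitone 7.02 g; ammonium chloride 2.82 g; L-proline 0.81 g; L-methionine 73.43 mg; ferric ammonium citrate 99.70 mg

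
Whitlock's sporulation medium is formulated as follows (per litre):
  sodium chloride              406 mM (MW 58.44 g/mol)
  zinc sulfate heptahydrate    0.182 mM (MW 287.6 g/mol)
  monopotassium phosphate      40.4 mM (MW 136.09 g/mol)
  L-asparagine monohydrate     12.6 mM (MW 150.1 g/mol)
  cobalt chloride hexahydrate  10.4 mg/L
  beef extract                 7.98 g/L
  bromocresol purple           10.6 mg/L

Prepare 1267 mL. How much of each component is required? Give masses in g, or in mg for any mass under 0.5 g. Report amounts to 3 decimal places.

sodium chloride 30.062 g; zinc sulfate heptahydrate 66.319 mg; monopotassium phosphate 6.966 g; L-asparagine monohydrate 2.396 g; cobalt chloride hexahydrate 13.177 mg; beef extract 10.111 g; bromocresol purple 13.430 mg

Working volume: 1267 mL = 1.267 L.
sodium chloride: 406 mmol/L × 58.44 g/mol × 1.267 L ÷ 1000 = 30.062 g
zinc sulfate heptahydrate: 0.182 mmol/L × 287.6 mg/mmol × 1.267 L = 66.319 mg
monopotassium phosphate: 40.4 mmol/L × 136.09 g/mol × 1.267 L ÷ 1000 = 6.966 g
L-asparagine monohydrate: 12.6 mmol/L × 150.1 g/mol × 1.267 L ÷ 1000 = 2.396 g
cobalt chloride hexahydrate: 10.4 mg/L × 1.267 L = 13.177 mg
beef extract: 7.98 g/L × 1.267 L = 10.111 g
bromocresol purple: 10.6 mg/L × 1.267 L = 13.430 mg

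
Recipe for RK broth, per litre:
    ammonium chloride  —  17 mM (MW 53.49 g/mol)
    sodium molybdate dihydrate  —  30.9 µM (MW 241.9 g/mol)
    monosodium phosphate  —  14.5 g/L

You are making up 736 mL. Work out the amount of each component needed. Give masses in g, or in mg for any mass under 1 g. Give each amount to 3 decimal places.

Target volume = 736 mL = 0.736 L.
ammonium chloride: 17 mmol/L × 53.49 mg/mmol × 0.736 L = 669.267 mg
sodium molybdate dihydrate: 30.9 µmol/L × 241.9 g/mol × 0.736 L ÷ 1000 = 5.501 mg
monosodium phosphate: 14.5 g/L × 0.736 L = 10.672 g

ammonium chloride 669.267 mg; sodium molybdate dihydrate 5.501 mg; monosodium phosphate 10.672 g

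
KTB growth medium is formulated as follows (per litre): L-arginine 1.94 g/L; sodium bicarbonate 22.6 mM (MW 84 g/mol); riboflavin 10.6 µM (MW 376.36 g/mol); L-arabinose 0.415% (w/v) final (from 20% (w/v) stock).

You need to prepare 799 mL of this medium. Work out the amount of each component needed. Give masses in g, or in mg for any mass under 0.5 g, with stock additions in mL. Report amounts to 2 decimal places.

L-arginine 1.55 g; sodium bicarbonate 1.52 g; riboflavin 3.19 mg; L-arabinose 16.58 mL

Scale factor relative to 1 L: 0.799.
L-arginine: 1.94 g/L × 0.799 L = 1.55 g
sodium bicarbonate: 22.6 mmol/L × 84 g/mol × 0.799 L ÷ 1000 = 1.52 g
riboflavin: 10.6 µmol/L × 376.36 g/mol × 0.799 L ÷ 1000 = 3.19 mg
L-arabinose: dilute stock: 0.415% ÷ 20% × 799 mL = 16.58 mL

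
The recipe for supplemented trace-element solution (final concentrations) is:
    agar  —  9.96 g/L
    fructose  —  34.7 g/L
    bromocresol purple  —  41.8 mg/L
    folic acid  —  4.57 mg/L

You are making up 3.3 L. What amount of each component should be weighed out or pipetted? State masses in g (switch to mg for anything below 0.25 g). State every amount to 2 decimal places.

Working volume: 3.3 L.
agar: 9.96 g/L × 3.3 L = 32.87 g
fructose: 34.7 g/L × 3.3 L = 114.51 g
bromocresol purple: 41.8 mg/L × 3.3 L = 137.94 mg
folic acid: 4.57 mg/L × 3.3 L = 15.08 mg

agar 32.87 g; fructose 114.51 g; bromocresol purple 137.94 mg; folic acid 15.08 mg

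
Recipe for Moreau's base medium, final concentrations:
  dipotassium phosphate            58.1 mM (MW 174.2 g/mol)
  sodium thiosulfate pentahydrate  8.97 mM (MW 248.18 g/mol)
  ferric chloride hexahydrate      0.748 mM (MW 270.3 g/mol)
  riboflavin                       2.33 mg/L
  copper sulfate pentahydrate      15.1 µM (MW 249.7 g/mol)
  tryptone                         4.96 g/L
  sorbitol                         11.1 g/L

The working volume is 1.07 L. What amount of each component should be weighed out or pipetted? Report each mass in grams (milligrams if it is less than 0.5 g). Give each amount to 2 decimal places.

dipotassium phosphate 10.83 g; sodium thiosulfate pentahydrate 2.38 g; ferric chloride hexahydrate 216.34 mg; riboflavin 2.49 mg; copper sulfate pentahydrate 4.03 mg; tryptone 5.31 g; sorbitol 11.88 g

Scale factor relative to 1 L: 1.07.
dipotassium phosphate: 58.1 mmol/L × 174.2 g/mol × 1.07 L ÷ 1000 = 10.83 g
sodium thiosulfate pentahydrate: 8.97 mmol/L × 248.18 g/mol × 1.07 L ÷ 1000 = 2.38 g
ferric chloride hexahydrate: 0.748 mmol/L × 270.3 mg/mmol × 1.07 L = 216.34 mg
riboflavin: 2.33 mg/L × 1.07 L = 2.49 mg
copper sulfate pentahydrate: 15.1 µmol/L × 249.7 g/mol × 1.07 L ÷ 1000 = 4.03 mg
tryptone: 4.96 g/L × 1.07 L = 5.31 g
sorbitol: 11.1 g/L × 1.07 L = 11.88 g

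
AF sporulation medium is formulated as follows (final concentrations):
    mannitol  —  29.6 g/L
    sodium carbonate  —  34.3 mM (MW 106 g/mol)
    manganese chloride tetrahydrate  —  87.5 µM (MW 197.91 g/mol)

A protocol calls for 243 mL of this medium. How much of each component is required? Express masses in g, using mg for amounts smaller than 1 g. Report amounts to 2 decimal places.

mannitol 7.19 g; sodium carbonate 883.50 mg; manganese chloride tetrahydrate 4.21 mg

Working volume: 243 mL = 0.243 L.
mannitol: 29.6 g/L × 0.243 L = 7.19 g
sodium carbonate: 34.3 mmol/L × 106 mg/mmol × 0.243 L = 883.50 mg
manganese chloride tetrahydrate: 87.5 µmol/L × 197.91 g/mol × 0.243 L ÷ 1000 = 4.21 mg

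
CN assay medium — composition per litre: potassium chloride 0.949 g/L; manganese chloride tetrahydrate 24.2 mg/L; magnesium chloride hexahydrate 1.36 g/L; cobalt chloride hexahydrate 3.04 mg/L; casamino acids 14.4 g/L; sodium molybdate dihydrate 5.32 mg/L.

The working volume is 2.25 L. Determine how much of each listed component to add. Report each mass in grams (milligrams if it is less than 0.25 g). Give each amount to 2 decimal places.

Working volume: 2.25 L.
potassium chloride: 0.949 g/L × 2.25 L = 2.14 g
manganese chloride tetrahydrate: 24.2 mg/L × 2.25 L = 54.45 mg
magnesium chloride hexahydrate: 1.36 g/L × 2.25 L = 3.06 g
cobalt chloride hexahydrate: 3.04 mg/L × 2.25 L = 6.84 mg
casamino acids: 14.4 g/L × 2.25 L = 32.40 g
sodium molybdate dihydrate: 5.32 mg/L × 2.25 L = 11.97 mg

potassium chloride 2.14 g; manganese chloride tetrahydrate 54.45 mg; magnesium chloride hexahydrate 3.06 g; cobalt chloride hexahydrate 6.84 mg; casamino acids 32.40 g; sodium molybdate dihydrate 11.97 mg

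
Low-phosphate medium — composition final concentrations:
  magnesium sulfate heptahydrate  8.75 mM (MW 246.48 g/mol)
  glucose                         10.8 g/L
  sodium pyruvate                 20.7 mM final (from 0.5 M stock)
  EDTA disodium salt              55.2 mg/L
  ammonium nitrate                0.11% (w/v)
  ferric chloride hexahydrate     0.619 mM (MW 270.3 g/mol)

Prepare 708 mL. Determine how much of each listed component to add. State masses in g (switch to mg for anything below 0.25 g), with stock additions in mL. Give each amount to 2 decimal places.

magnesium sulfate heptahydrate 1.53 g; glucose 7.65 g; sodium pyruvate 29.31 mL; EDTA disodium salt 39.08 mg; ammonium nitrate 0.78 g; ferric chloride hexahydrate 118.46 mg

Target volume = 708 mL = 0.708 L.
magnesium sulfate heptahydrate: 8.75 mmol/L × 246.48 g/mol × 0.708 L ÷ 1000 = 1.53 g
glucose: 10.8 g/L × 0.708 L = 7.65 g
sodium pyruvate: C1V1 = C2V2 → 20.7 mM × 708 mL ÷ 500 mM = 29.31 mL
EDTA disodium salt: 55.2 mg/L × 0.708 L = 39.08 mg
ammonium nitrate: 0.11% w/v = 1.1 g/L → 1.1 × 0.708 L = 0.78 g
ferric chloride hexahydrate: 0.619 mmol/L × 270.3 mg/mmol × 0.708 L = 118.46 mg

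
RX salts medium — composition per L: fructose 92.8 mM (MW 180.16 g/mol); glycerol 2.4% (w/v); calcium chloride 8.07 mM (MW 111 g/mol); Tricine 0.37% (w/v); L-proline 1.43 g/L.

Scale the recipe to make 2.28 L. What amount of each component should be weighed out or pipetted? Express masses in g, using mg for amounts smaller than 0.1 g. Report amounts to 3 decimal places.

fructose 38.119 g; glycerol 54.720 g; calcium chloride 2.042 g; Tricine 8.436 g; L-proline 3.260 g

Working volume: 2.28 L.
fructose: 92.8 mmol/L × 180.16 g/mol × 2.28 L ÷ 1000 = 38.119 g
glycerol: 2.4% w/v = 24 g/L → 24 × 2.28 L = 54.720 g
calcium chloride: 8.07 mmol/L × 111 g/mol × 2.28 L ÷ 1000 = 2.042 g
Tricine: 0.37% w/v = 3.7 g/L → 3.7 × 2.28 L = 8.436 g
L-proline: 1.43 g/L × 2.28 L = 3.260 g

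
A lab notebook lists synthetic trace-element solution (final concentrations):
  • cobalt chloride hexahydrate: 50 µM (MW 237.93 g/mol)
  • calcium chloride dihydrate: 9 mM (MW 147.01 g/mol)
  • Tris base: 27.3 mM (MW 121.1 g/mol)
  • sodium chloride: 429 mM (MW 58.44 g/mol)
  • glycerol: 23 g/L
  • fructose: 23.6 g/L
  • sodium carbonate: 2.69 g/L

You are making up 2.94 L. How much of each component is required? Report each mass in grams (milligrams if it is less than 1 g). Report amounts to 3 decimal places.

Working volume: 2.94 L.
cobalt chloride hexahydrate: 50 µmol/L × 237.93 g/mol × 2.94 L ÷ 1000 = 34.976 mg
calcium chloride dihydrate: 9 mmol/L × 147.01 g/mol × 2.94 L ÷ 1000 = 3.890 g
Tris base: 27.3 mmol/L × 121.1 g/mol × 2.94 L ÷ 1000 = 9.720 g
sodium chloride: 429 mmol/L × 58.44 g/mol × 2.94 L ÷ 1000 = 73.708 g
glycerol: 23 g/L × 2.94 L = 67.620 g
fructose: 23.6 g/L × 2.94 L = 69.384 g
sodium carbonate: 2.69 g/L × 2.94 L = 7.909 g

cobalt chloride hexahydrate 34.976 mg; calcium chloride dihydrate 3.890 g; Tris base 9.720 g; sodium chloride 73.708 g; glycerol 67.620 g; fructose 69.384 g; sodium carbonate 7.909 g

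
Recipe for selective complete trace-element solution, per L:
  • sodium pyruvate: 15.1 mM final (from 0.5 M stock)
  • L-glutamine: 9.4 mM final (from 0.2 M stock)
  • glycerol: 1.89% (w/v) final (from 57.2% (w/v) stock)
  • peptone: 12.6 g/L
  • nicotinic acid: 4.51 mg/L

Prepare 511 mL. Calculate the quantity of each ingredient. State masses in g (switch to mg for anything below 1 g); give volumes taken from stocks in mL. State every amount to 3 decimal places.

sodium pyruvate 15.432 mL; L-glutamine 24.017 mL; glycerol 16.884 mL; peptone 6.439 g; nicotinic acid 2.305 mg

Scale factor relative to 1 L: 0.511.
sodium pyruvate: dilute stock: 15.1 mM × 511 mL ÷ 500 mM = 15.432 mL
L-glutamine: dilute stock: 9.4 mM × 511 mL ÷ 200 mM = 24.017 mL
glycerol: V = C2·V2/C1 = 1.89% ÷ 57.2% × 511 mL = 16.884 mL
peptone: 12.6 g/L × 0.511 L = 6.439 g
nicotinic acid: 4.51 mg/L × 0.511 L = 2.305 mg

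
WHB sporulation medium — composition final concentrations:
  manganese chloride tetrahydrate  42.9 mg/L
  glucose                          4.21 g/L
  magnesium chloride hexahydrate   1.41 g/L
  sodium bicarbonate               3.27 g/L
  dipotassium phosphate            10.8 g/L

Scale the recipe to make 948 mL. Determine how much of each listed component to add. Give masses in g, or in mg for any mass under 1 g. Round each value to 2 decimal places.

Working volume: 948 mL = 0.948 L.
manganese chloride tetrahydrate: 42.9 mg/L × 0.948 L = 40.67 mg
glucose: 4.21 g/L × 0.948 L = 3.99 g
magnesium chloride hexahydrate: 1.41 g/L × 0.948 L = 1.34 g
sodium bicarbonate: 3.27 g/L × 0.948 L = 3.10 g
dipotassium phosphate: 10.8 g/L × 0.948 L = 10.24 g

manganese chloride tetrahydrate 40.67 mg; glucose 3.99 g; magnesium chloride hexahydrate 1.34 g; sodium bicarbonate 3.10 g; dipotassium phosphate 10.24 g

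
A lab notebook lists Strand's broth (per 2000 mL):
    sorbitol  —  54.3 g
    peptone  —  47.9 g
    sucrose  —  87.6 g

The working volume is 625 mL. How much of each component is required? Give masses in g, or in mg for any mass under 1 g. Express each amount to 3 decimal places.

Scale factor = 625 mL / 2000 mL = 0.3125.
sorbitol: 54.3 g × (625 mL / 2000 mL) = 16.969 g
peptone: 47.9 g × (625 mL / 2000 mL) = 14.969 g
sucrose: 87.6 g × (625 mL / 2000 mL) = 27.375 g

sorbitol 16.969 g; peptone 14.969 g; sucrose 27.375 g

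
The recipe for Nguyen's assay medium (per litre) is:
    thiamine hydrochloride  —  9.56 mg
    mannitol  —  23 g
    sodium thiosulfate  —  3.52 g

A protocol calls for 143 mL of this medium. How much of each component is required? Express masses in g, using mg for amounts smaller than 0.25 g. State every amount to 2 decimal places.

thiamine hydrochloride 1.37 mg; mannitol 3.29 g; sodium thiosulfate 0.50 g

Scale factor = 143 mL / 1000 mL = 0.143.
thiamine hydrochloride: 9.56 mg × (143 mL / 1000 mL) = 1.37 mg
mannitol: 23 g × (143 mL / 1000 mL) = 3.29 g
sodium thiosulfate: 3.52 g × (143 mL / 1000 mL) = 0.50 g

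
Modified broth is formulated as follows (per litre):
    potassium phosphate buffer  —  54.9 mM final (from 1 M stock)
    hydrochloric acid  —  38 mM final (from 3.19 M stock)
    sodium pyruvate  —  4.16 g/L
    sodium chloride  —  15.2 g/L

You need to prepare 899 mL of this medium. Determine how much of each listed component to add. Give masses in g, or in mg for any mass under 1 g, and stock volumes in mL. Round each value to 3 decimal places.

potassium phosphate buffer 49.355 mL; hydrochloric acid 10.709 mL; sodium pyruvate 3.740 g; sodium chloride 13.665 g

Scale factor relative to 1 L: 0.899.
potassium phosphate buffer: V = C2·V2/C1 = 54.9 mM × 899 mL ÷ 1000 mM = 49.355 mL
hydrochloric acid: dilute stock: 38 mM × 899 mL ÷ 3190 mM = 10.709 mL
sodium pyruvate: 4.16 g/L × 0.899 L = 3.740 g
sodium chloride: 15.2 g/L × 0.899 L = 13.665 g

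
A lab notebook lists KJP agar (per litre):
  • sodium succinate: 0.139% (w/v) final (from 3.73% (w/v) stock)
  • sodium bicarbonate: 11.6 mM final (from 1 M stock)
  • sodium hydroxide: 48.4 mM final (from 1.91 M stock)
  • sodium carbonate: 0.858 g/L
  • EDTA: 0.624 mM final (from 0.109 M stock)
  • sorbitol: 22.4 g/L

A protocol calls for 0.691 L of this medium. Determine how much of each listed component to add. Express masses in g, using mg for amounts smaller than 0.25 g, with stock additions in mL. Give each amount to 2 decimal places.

Scale factor relative to 1 L: 0.691.
sodium succinate: V = C2·V2/C1 = 0.139% ÷ 3.73% × 691 mL = 25.75 mL
sodium bicarbonate: C1V1 = C2V2 → 11.6 mM × 691 mL ÷ 1000 mM = 8.02 mL
sodium hydroxide: dilute stock: 48.4 mM × 691 mL ÷ 1910 mM = 17.51 mL
sodium carbonate: 0.858 g/L × 0.691 L = 0.59 g
EDTA: C1V1 = C2V2 → 0.624 mM × 691 mL ÷ 109 mM = 3.96 mL
sorbitol: 22.4 g/L × 0.691 L = 15.48 g

sodium succinate 25.75 mL; sodium bicarbonate 8.02 mL; sodium hydroxide 17.51 mL; sodium carbonate 0.59 g; EDTA 3.96 mL; sorbitol 15.48 g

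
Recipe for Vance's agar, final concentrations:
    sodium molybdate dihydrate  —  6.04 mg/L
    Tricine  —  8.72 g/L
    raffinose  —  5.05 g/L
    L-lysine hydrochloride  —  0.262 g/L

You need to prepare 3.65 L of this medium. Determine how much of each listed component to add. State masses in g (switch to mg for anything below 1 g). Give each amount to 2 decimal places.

Working volume: 3.65 L.
sodium molybdate dihydrate: 6.04 mg/L × 3.65 L = 22.05 mg
Tricine: 8.72 g/L × 3.65 L = 31.83 g
raffinose: 5.05 g/L × 3.65 L = 18.43 g
L-lysine hydrochloride: 0.262 g/L × 3.65 L = 0.9563 g = 956.30 mg

sodium molybdate dihydrate 22.05 mg; Tricine 31.83 g; raffinose 18.43 g; L-lysine hydrochloride 956.30 mg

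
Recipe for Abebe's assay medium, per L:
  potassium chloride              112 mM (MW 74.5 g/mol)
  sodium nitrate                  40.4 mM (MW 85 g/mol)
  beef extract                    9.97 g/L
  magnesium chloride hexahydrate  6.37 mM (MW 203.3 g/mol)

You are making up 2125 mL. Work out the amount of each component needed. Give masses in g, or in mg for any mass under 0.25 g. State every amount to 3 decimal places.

potassium chloride 17.731 g; sodium nitrate 7.297 g; beef extract 21.186 g; magnesium chloride hexahydrate 2.752 g

Target volume = 2125 mL = 2.125 L.
potassium chloride: 112 mmol/L × 74.5 g/mol × 2.125 L ÷ 1000 = 17.731 g
sodium nitrate: 40.4 mmol/L × 85 g/mol × 2.125 L ÷ 1000 = 7.297 g
beef extract: 9.97 g/L × 2.125 L = 21.186 g
magnesium chloride hexahydrate: 6.37 mmol/L × 203.3 g/mol × 2.125 L ÷ 1000 = 2.752 g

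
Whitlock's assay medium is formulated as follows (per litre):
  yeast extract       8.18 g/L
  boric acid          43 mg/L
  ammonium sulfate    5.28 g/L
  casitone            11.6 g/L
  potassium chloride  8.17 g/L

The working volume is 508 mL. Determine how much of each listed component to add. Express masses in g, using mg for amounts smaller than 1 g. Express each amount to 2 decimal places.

yeast extract 4.16 g; boric acid 21.84 mg; ammonium sulfate 2.68 g; casitone 5.89 g; potassium chloride 4.15 g

Scale factor relative to 1 L: 0.508.
yeast extract: 8.18 g/L × 0.508 L = 4.16 g
boric acid: 43 mg/L × 0.508 L = 21.84 mg
ammonium sulfate: 5.28 g/L × 0.508 L = 2.68 g
casitone: 11.6 g/L × 0.508 L = 5.89 g
potassium chloride: 8.17 g/L × 0.508 L = 4.15 g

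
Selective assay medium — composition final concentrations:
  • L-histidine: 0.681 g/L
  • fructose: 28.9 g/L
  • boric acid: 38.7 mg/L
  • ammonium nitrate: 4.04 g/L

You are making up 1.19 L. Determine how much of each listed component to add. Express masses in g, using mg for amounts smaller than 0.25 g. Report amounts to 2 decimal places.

L-histidine 0.81 g; fructose 34.39 g; boric acid 46.05 mg; ammonium nitrate 4.81 g

Scale factor relative to 1 L: 1.19.
L-histidine: 0.681 g/L × 1.19 L = 0.81 g
fructose: 28.9 g/L × 1.19 L = 34.39 g
boric acid: 38.7 mg/L × 1.19 L = 46.05 mg
ammonium nitrate: 4.04 g/L × 1.19 L = 4.81 g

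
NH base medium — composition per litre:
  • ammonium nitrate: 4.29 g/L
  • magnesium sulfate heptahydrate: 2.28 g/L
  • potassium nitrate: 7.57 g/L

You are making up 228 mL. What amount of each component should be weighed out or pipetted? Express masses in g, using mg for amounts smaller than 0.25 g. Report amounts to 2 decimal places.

Target volume = 228 mL = 0.228 L.
ammonium nitrate: 4.29 g/L × 0.228 L = 0.98 g
magnesium sulfate heptahydrate: 2.28 g/L × 0.228 L = 0.52 g
potassium nitrate: 7.57 g/L × 0.228 L = 1.73 g

ammonium nitrate 0.98 g; magnesium sulfate heptahydrate 0.52 g; potassium nitrate 1.73 g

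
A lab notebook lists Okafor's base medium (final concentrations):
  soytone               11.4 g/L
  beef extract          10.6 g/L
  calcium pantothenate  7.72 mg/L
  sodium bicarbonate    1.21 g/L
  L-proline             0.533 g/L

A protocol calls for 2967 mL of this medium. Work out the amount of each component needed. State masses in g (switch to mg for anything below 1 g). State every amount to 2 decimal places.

Working volume: 2967 mL = 2.967 L.
soytone: 11.4 g/L × 2.967 L = 33.82 g
beef extract: 10.6 g/L × 2.967 L = 31.45 g
calcium pantothenate: 7.72 mg/L × 2.967 L = 22.91 mg
sodium bicarbonate: 1.21 g/L × 2.967 L = 3.59 g
L-proline: 0.533 g/L × 2.967 L = 1.58 g

soytone 33.82 g; beef extract 31.45 g; calcium pantothenate 22.91 mg; sodium bicarbonate 3.59 g; L-proline 1.58 g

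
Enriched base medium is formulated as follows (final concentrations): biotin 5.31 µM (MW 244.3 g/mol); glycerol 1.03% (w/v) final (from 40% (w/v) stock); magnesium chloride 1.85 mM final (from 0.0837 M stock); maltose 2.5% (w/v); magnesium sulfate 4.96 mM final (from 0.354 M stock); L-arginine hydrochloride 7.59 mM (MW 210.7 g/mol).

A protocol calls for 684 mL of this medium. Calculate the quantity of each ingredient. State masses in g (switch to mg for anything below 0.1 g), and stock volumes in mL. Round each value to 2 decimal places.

biotin 0.89 mg; glycerol 17.61 mL; magnesium chloride 15.12 mL; maltose 17.10 g; magnesium sulfate 9.58 mL; L-arginine hydrochloride 1.09 g

Scale factor relative to 1 L: 0.684.
biotin: 5.31 µmol/L × 244.3 g/mol × 0.684 L ÷ 1000 = 0.89 mg
glycerol: C1V1 = C2V2 → 1.03% ÷ 40% × 684 mL = 17.61 mL
magnesium chloride: dilute stock: 1.85 mM × 684 mL ÷ 83.7 mM = 15.12 mL
maltose: 2.5 g per 100 mL × 684 mL ÷ 100 = 17.10 g
magnesium sulfate: V = C2·V2/C1 = 4.96 mM × 684 mL ÷ 354 mM = 9.58 mL
L-arginine hydrochloride: 7.59 mmol/L × 210.7 g/mol × 0.684 L ÷ 1000 = 1.09 g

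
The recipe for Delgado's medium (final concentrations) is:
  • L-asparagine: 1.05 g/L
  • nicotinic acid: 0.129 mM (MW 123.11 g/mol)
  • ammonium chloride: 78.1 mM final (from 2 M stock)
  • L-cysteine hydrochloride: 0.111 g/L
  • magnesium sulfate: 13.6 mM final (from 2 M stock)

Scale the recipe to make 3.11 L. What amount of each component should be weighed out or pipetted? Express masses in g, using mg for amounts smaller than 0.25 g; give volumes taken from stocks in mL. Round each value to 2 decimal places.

Working volume: 3.11 L.
L-asparagine: 1.05 g/L × 3.11 L = 3.27 g
nicotinic acid: 0.129 mmol/L × 123.11 mg/mmol × 3.11 L = 49.39 mg
ammonium chloride: V = C2·V2/C1 = 78.1 mM × 3110 mL ÷ 2000 mM = 121.45 mL
L-cysteine hydrochloride: 0.111 g/L × 3.11 L = 0.35 g
magnesium sulfate: V = C2·V2/C1 = 13.6 mM × 3110 mL ÷ 2000 mM = 21.15 mL

L-asparagine 3.27 g; nicotinic acid 49.39 mg; ammonium chloride 121.45 mL; L-cysteine hydrochloride 0.35 g; magnesium sulfate 21.15 mL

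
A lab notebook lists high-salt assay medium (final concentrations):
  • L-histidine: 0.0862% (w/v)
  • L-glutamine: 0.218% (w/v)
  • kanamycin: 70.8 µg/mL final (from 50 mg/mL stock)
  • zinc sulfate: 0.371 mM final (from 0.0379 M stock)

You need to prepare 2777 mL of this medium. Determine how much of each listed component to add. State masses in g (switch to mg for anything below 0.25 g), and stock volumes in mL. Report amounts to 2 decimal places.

L-histidine 2.39 g; L-glutamine 6.05 g; kanamycin 3.93 mL; zinc sulfate 27.18 mL

Working volume: 2777 mL = 2.777 L.
L-histidine: 0.0862% w/v = 0.862 g/L → 0.862 × 2.777 L = 2.39 g
L-glutamine: 0.218 g per 100 mL × 2777 mL ÷ 100 = 6.05 g
kanamycin: C1V1 = C2V2 → 70.8 µg/mL × 2777 mL ÷ 50000 µg/mL = 3.93 mL
zinc sulfate: C1V1 = C2V2 → 0.371 mM × 2777 mL ÷ 37.9 mM = 27.18 mL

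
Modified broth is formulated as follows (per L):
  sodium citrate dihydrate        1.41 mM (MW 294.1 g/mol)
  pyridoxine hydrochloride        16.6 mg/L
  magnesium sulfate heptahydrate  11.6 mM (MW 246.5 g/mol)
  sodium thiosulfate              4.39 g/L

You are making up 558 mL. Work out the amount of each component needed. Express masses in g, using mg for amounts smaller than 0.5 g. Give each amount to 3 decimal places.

sodium citrate dihydrate 231.392 mg; pyridoxine hydrochloride 9.263 mg; magnesium sulfate heptahydrate 1.596 g; sodium thiosulfate 2.450 g

Working volume: 558 mL = 0.558 L.
sodium citrate dihydrate: 1.41 mmol/L × 294.1 mg/mmol × 0.558 L = 231.392 mg
pyridoxine hydrochloride: 16.6 mg/L × 0.558 L = 9.263 mg
magnesium sulfate heptahydrate: 11.6 mmol/L × 246.5 g/mol × 0.558 L ÷ 1000 = 1.596 g
sodium thiosulfate: 4.39 g/L × 0.558 L = 2.450 g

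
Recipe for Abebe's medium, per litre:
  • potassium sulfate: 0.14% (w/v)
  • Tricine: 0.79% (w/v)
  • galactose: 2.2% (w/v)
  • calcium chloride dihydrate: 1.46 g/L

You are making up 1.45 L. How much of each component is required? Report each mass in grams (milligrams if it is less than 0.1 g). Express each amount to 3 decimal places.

Working volume: 1.45 L.
potassium sulfate: 0.14% w/v = 1.4 g/L → 1.4 × 1.45 L = 2.030 g
Tricine: 0.79 g per 100 mL × 1450 mL ÷ 100 = 11.455 g
galactose: 2.2 g per 100 mL × 1450 mL ÷ 100 = 31.900 g
calcium chloride dihydrate: 1.46 g/L × 1.45 L = 2.117 g

potassium sulfate 2.030 g; Tricine 11.455 g; galactose 31.900 g; calcium chloride dihydrate 2.117 g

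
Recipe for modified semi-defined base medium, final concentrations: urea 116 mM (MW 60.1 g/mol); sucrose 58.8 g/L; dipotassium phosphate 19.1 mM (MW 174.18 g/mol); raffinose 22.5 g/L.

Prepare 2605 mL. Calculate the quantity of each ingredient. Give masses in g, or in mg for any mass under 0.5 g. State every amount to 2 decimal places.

Target volume = 2605 mL = 2.605 L.
urea: 116 mmol/L × 60.1 g/mol × 2.605 L ÷ 1000 = 18.16 g
sucrose: 58.8 g/L × 2.605 L = 153.17 g
dipotassium phosphate: 19.1 mmol/L × 174.18 g/mol × 2.605 L ÷ 1000 = 8.67 g
raffinose: 22.5 g/L × 2.605 L = 58.61 g

urea 18.16 g; sucrose 153.17 g; dipotassium phosphate 8.67 g; raffinose 58.61 g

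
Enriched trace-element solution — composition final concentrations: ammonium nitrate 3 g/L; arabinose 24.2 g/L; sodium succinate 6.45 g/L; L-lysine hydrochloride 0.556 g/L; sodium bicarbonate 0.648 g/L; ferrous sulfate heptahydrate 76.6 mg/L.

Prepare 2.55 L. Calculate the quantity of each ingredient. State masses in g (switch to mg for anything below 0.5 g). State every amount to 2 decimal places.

Scale factor relative to 1 L: 2.55.
ammonium nitrate: 3 g/L × 2.55 L = 7.65 g
arabinose: 24.2 g/L × 2.55 L = 61.71 g
sodium succinate: 6.45 g/L × 2.55 L = 16.45 g
L-lysine hydrochloride: 0.556 g/L × 2.55 L = 1.42 g
sodium bicarbonate: 0.648 g/L × 2.55 L = 1.65 g
ferrous sulfate heptahydrate: 76.6 mg/L × 2.55 L = 195.33 mg

ammonium nitrate 7.65 g; arabinose 61.71 g; sodium succinate 16.45 g; L-lysine hydrochloride 1.42 g; sodium bicarbonate 1.65 g; ferrous sulfate heptahydrate 195.33 mg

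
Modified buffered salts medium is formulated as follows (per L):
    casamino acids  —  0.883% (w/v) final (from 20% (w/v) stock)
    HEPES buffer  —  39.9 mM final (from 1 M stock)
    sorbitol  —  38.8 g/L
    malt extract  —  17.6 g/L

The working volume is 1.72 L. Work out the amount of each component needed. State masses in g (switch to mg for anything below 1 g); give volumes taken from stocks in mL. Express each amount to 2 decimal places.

Working volume: 1.72 L.
casamino acids: C1V1 = C2V2 → 0.883% ÷ 20% × 1720 mL = 75.94 mL
HEPES buffer: dilute stock: 39.9 mM × 1720 mL ÷ 1000 mM = 68.63 mL
sorbitol: 38.8 g/L × 1.72 L = 66.74 g
malt extract: 17.6 g/L × 1.72 L = 30.27 g

casamino acids 75.94 mL; HEPES buffer 68.63 mL; sorbitol 66.74 g; malt extract 30.27 g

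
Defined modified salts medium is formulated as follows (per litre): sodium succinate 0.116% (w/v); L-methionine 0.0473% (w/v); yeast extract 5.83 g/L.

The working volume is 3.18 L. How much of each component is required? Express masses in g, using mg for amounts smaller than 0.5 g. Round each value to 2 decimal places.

Scale factor relative to 1 L: 3.18.
sodium succinate: 0.116 g per 100 mL × 3180 mL ÷ 100 = 3.69 g
L-methionine: 0.0473% w/v = 0.473 g/L → 0.473 × 3.18 L = 1.50 g
yeast extract: 5.83 g/L × 3.18 L = 18.54 g

sodium succinate 3.69 g; L-methionine 1.50 g; yeast extract 18.54 g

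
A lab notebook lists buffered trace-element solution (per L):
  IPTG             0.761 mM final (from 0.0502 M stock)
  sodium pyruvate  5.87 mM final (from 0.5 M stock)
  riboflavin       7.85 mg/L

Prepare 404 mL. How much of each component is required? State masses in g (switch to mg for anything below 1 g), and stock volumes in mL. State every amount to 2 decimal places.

Scale factor relative to 1 L: 0.404.
IPTG: V = C2·V2/C1 = 0.761 mM × 404 mL ÷ 50.2 mM = 6.12 mL
sodium pyruvate: C1V1 = C2V2 → 5.87 mM × 404 mL ÷ 500 mM = 4.74 mL
riboflavin: 7.85 mg/L × 0.404 L = 3.17 mg

IPTG 6.12 mL; sodium pyruvate 4.74 mL; riboflavin 3.17 mg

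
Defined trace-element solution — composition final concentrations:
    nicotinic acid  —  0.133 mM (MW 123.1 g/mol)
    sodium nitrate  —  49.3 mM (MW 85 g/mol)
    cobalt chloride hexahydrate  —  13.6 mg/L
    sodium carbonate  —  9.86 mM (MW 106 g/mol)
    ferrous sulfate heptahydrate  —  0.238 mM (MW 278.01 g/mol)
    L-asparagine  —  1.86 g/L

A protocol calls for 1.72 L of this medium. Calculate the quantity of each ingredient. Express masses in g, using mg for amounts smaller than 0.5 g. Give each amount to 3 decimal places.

Working volume: 1.72 L.
nicotinic acid: 0.133 mmol/L × 123.1 mg/mmol × 1.72 L = 28.160 mg
sodium nitrate: 49.3 mmol/L × 85 g/mol × 1.72 L ÷ 1000 = 7.208 g
cobalt chloride hexahydrate: 13.6 mg/L × 1.72 L = 23.392 mg
sodium carbonate: 9.86 mmol/L × 106 g/mol × 1.72 L ÷ 1000 = 1.798 g
ferrous sulfate heptahydrate: 0.238 mmol/L × 278.01 mg/mmol × 1.72 L = 113.806 mg
L-asparagine: 1.86 g/L × 1.72 L = 3.199 g

nicotinic acid 28.160 mg; sodium nitrate 7.208 g; cobalt chloride hexahydrate 23.392 mg; sodium carbonate 1.798 g; ferrous sulfate heptahydrate 113.806 mg; L-asparagine 3.199 g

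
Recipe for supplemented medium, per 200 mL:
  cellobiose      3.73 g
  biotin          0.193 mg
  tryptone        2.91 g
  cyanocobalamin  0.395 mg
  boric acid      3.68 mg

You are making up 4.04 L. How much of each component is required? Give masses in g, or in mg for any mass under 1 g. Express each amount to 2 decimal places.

Scale factor = 4040 mL / 200 mL = 20.2.
cellobiose: 3.73 g × (4040 mL / 200 mL) = 75.35 g
biotin: 0.193 mg × (4040 mL / 200 mL) = 3.90 mg
tryptone: 2.91 g × (4040 mL / 200 mL) = 58.78 g
cyanocobalamin: 0.395 mg × (4040 mL / 200 mL) = 7.98 mg
boric acid: 3.68 mg × (4040 mL / 200 mL) = 74.34 mg

cellobiose 75.35 g; biotin 3.90 mg; tryptone 58.78 g; cyanocobalamin 7.98 mg; boric acid 74.34 mg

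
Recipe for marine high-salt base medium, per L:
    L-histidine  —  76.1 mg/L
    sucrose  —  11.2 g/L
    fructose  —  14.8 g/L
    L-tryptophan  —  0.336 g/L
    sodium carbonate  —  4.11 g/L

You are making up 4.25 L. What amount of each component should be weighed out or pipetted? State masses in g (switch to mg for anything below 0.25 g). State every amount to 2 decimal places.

Working volume: 4.25 L.
L-histidine: 76.1 mg/L × 4.25 L = 323.425 mg = 0.32 g
sucrose: 11.2 g/L × 4.25 L = 47.60 g
fructose: 14.8 g/L × 4.25 L = 62.90 g
L-tryptophan: 0.336 g/L × 4.25 L = 1.43 g
sodium carbonate: 4.11 g/L × 4.25 L = 17.47 g

L-histidine 0.32 g; sucrose 47.60 g; fructose 62.90 g; L-tryptophan 1.43 g; sodium carbonate 17.47 g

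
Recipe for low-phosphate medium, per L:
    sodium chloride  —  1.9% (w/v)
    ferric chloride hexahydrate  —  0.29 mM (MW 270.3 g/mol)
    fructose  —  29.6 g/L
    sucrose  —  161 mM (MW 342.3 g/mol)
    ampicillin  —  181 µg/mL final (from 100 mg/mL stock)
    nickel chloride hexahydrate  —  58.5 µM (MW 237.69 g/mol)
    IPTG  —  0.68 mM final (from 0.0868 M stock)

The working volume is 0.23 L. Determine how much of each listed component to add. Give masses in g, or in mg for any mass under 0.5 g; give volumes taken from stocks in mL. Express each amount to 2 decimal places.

Scale factor relative to 1 L: 0.23.
sodium chloride: 1.9% w/v = 19 g/L → 19 × 0.23 L = 4.37 g
ferric chloride hexahydrate: 0.29 mmol/L × 270.3 mg/mmol × 0.23 L = 18.03 mg
fructose: 29.6 g/L × 0.23 L = 6.81 g
sucrose: 161 mmol/L × 342.3 g/mol × 0.23 L ÷ 1000 = 12.68 g
ampicillin: dilute stock: 181 µg/mL × 230 mL ÷ 100000 µg/mL = 0.42 mL
nickel chloride hexahydrate: 58.5 µmol/L × 237.69 g/mol × 0.23 L ÷ 1000 = 3.20 mg
IPTG: dilute stock: 0.68 mM × 230 mL ÷ 86.8 mM = 1.80 mL

sodium chloride 4.37 g; ferric chloride hexahydrate 18.03 mg; fructose 6.81 g; sucrose 12.68 g; ampicillin 0.42 mL; nickel chloride hexahydrate 3.20 mg; IPTG 1.80 mL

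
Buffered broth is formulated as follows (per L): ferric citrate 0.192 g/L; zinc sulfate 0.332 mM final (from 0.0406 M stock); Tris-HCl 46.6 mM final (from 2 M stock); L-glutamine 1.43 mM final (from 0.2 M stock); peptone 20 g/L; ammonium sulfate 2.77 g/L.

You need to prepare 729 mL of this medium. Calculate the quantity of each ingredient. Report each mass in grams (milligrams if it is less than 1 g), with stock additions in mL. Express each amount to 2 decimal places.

ferric citrate 139.97 mg; zinc sulfate 5.96 mL; Tris-HCl 16.99 mL; L-glutamine 5.21 mL; peptone 14.58 g; ammonium sulfate 2.02 g

Target volume = 729 mL = 0.729 L.
ferric citrate: 0.192 g/L × 0.729 L = 0.139968 g = 139.97 mg
zinc sulfate: dilute stock: 0.332 mM × 729 mL ÷ 40.6 mM = 5.96 mL
Tris-HCl: V = C2·V2/C1 = 46.6 mM × 729 mL ÷ 2000 mM = 16.99 mL
L-glutamine: V = C2·V2/C1 = 1.43 mM × 729 mL ÷ 200 mM = 5.21 mL
peptone: 20 g/L × 0.729 L = 14.58 g
ammonium sulfate: 2.77 g/L × 0.729 L = 2.02 g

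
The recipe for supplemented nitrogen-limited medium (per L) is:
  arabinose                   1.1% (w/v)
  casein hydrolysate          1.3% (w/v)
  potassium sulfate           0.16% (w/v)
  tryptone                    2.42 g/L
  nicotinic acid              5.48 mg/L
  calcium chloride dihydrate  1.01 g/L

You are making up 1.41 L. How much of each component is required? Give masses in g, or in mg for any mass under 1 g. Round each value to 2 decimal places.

arabinose 15.51 g; casein hydrolysate 18.33 g; potassium sulfate 2.26 g; tryptone 3.41 g; nicotinic acid 7.73 mg; calcium chloride dihydrate 1.42 g

Scale factor relative to 1 L: 1.41.
arabinose: 1.1 g per 100 mL × 1410 mL ÷ 100 = 15.51 g
casein hydrolysate: 1.3% w/v = 13 g/L → 13 × 1.41 L = 18.33 g
potassium sulfate: 0.16% w/v = 1.6 g/L → 1.6 × 1.41 L = 2.26 g
tryptone: 2.42 g/L × 1.41 L = 3.41 g
nicotinic acid: 5.48 mg/L × 1.41 L = 7.73 mg
calcium chloride dihydrate: 1.01 g/L × 1.41 L = 1.42 g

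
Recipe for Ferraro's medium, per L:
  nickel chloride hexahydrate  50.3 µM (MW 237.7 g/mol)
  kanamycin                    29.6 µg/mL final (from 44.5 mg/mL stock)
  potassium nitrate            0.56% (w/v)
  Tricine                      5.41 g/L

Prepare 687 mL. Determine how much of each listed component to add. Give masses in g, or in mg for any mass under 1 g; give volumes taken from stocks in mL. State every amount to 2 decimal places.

Working volume: 687 mL = 0.687 L.
nickel chloride hexahydrate: 50.3 µmol/L × 237.7 g/mol × 0.687 L ÷ 1000 = 8.21 mg
kanamycin: V = C2·V2/C1 = 29.6 µg/mL × 687 mL ÷ 44500 µg/mL = 0.46 mL
potassium nitrate: 0.56% w/v = 5.6 g/L → 5.6 × 0.687 L = 3.85 g
Tricine: 5.41 g/L × 0.687 L = 3.72 g

nickel chloride hexahydrate 8.21 mg; kanamycin 0.46 mL; potassium nitrate 3.85 g; Tricine 3.72 g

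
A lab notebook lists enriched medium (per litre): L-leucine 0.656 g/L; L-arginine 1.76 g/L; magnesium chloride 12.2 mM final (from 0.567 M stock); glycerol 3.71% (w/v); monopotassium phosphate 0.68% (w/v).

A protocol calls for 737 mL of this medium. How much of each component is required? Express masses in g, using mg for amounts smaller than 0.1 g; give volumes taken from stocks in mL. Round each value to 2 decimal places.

Target volume = 737 mL = 0.737 L.
L-leucine: 0.656 g/L × 0.737 L = 0.48 g
L-arginine: 1.76 g/L × 0.737 L = 1.30 g
magnesium chloride: C1V1 = C2V2 → 12.2 mM × 737 mL ÷ 567 mM = 15.86 mL
glycerol: 3.71 g per 100 mL × 737 mL ÷ 100 = 27.34 g
monopotassium phosphate: 0.68% w/v = 6.8 g/L → 6.8 × 0.737 L = 5.01 g

L-leucine 0.48 g; L-arginine 1.30 g; magnesium chloride 15.86 mL; glycerol 27.34 g; monopotassium phosphate 5.01 g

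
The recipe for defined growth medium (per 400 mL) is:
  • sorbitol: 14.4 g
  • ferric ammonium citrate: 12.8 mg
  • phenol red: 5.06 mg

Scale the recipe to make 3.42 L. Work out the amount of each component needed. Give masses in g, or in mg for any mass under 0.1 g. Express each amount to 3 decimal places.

sorbitol 123.120 g; ferric ammonium citrate 0.109 g; phenol red 43.263 mg

Ratio of target to recipe volume: 3420 / 400 = 8.55.
sorbitol: 14.4 g × (3420 mL / 400 mL) = 123.120 g
ferric ammonium citrate: 12.8 mg × (3420 mL / 400 mL) = 109.44 mg = 0.109 g
phenol red: 5.06 mg × (3420 mL / 400 mL) = 43.263 mg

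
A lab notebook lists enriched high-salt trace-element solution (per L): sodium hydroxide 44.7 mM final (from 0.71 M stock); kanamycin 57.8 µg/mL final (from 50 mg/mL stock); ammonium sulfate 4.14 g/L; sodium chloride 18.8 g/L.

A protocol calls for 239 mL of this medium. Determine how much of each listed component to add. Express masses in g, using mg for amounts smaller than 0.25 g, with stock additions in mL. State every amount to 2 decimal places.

sodium hydroxide 15.05 mL; kanamycin 0.28 mL; ammonium sulfate 0.99 g; sodium chloride 4.49 g

Target volume = 239 mL = 0.239 L.
sodium hydroxide: V = C2·V2/C1 = 44.7 mM × 239 mL ÷ 710 mM = 15.05 mL
kanamycin: dilute stock: 57.8 µg/mL × 239 mL ÷ 50000 µg/mL = 0.28 mL
ammonium sulfate: 4.14 g/L × 0.239 L = 0.99 g
sodium chloride: 18.8 g/L × 0.239 L = 4.49 g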